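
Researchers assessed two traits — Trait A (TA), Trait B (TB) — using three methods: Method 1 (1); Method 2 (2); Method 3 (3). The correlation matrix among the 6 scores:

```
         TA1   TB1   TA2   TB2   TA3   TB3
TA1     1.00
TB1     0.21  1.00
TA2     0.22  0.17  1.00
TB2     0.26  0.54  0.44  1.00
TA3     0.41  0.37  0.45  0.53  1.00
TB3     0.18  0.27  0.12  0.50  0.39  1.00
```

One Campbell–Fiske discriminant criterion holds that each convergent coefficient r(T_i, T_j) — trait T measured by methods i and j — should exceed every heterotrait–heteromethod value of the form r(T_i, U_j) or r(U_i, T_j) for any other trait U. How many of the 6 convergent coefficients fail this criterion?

Convergent coefficients and their comparison sets:
TA (methods 1·2): 0.22 vs {0.26, 0.17} → fail.
TA (methods 1·3): 0.41 vs {0.18, 0.37} → pass.
TA (methods 2·3): 0.45 vs {0.12, 0.53} → fail.
TB (methods 1·2): 0.54 vs {0.17, 0.26} → pass.
TB (methods 1·3): 0.27 vs {0.37, 0.18} → fail.
TB (methods 2·3): 0.50 vs {0.53, 0.12} → fail.
4 of 6 fail.

4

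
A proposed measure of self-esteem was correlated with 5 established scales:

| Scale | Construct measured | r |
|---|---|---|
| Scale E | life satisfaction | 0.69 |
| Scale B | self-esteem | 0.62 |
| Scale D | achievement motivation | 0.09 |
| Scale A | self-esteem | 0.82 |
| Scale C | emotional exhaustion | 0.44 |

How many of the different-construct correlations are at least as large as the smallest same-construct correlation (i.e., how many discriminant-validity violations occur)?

1

Convergent (same construct = self-esteem): Scale B, Scale A.
Smallest convergent = 0.62. Discriminant values: 0.69, 0.09, 0.44; count ≥ 0.62 → 1.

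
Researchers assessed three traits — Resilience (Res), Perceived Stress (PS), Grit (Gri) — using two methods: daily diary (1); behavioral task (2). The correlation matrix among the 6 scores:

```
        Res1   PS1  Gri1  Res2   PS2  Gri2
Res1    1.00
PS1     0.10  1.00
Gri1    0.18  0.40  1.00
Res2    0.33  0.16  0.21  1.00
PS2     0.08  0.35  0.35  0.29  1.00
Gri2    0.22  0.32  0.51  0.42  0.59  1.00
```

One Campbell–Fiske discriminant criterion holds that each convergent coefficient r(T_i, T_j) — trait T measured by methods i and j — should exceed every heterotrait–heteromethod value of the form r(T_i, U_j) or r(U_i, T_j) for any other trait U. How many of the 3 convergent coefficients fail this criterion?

Convergent coefficients and their comparison sets:
Res (methods 1·2): 0.33 vs {0.08, 0.16, 0.22, 0.21} → pass.
PS (methods 1·2): 0.35 vs {0.16, 0.08, 0.32, 0.35} → fail.
Gri (methods 1·2): 0.51 vs {0.21, 0.22, 0.35, 0.32} → pass.
1 of 3 fail.

1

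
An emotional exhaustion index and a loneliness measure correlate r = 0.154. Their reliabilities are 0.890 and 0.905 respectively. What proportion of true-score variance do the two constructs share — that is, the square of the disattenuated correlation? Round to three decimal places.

Disattenuated r = 0.154 / √(0.890 × 0.905) = 0.154 / 0.8975 = 0.1716.
Shared true-score variance = 0.1716² = 0.0294 ≈ 0.029.

0.029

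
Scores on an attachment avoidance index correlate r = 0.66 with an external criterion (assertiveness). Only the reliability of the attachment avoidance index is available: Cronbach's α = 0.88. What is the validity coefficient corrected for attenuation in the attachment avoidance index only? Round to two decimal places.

0.70

Single correction: r_c = r_obs / √r_xx = 0.66 / √0.88 = 0.66 / 0.9381 ≈ 0.70.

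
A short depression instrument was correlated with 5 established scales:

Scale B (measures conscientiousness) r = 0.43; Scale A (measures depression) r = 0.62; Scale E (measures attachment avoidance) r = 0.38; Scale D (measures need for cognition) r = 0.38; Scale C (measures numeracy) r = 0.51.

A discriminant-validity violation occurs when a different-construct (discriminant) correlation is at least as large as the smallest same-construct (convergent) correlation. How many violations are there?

Convergent (same construct = depression): Scale A.
Smallest convergent = 0.62. Discriminant values: 0.43, 0.38, 0.38, 0.51; count ≥ 0.62 → 0.

0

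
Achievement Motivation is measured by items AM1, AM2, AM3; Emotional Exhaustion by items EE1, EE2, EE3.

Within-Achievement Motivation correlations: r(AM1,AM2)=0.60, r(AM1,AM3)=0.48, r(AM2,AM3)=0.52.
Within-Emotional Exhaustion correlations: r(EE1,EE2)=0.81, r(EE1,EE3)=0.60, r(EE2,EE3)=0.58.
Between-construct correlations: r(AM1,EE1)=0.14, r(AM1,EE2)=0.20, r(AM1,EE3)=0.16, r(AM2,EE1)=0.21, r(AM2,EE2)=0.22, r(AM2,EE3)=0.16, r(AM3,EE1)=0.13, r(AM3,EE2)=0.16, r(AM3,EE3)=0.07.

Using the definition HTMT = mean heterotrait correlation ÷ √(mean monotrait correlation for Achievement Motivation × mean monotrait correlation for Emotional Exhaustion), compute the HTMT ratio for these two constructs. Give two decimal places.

0.27

Mean between = 1.45/9 = 0.1611.
Mean within-AM = 1.60/3 = 0.5333; mean within-EE = 1.99/3 = 0.6633.
Geometric mean = √(0.5333 × 0.6633) = 0.5948.
HTMT = 0.1611 / 0.5948 = 0.27.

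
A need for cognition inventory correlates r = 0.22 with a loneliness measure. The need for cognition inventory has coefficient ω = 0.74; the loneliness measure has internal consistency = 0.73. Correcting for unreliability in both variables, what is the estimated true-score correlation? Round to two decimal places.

r_true = r_obs / √(r_xx · r_yy) = 0.22 / √(0.74 × 0.73) = 0.22 / √0.5402 = 0.22 / 0.7350 ≈ 0.30.

0.30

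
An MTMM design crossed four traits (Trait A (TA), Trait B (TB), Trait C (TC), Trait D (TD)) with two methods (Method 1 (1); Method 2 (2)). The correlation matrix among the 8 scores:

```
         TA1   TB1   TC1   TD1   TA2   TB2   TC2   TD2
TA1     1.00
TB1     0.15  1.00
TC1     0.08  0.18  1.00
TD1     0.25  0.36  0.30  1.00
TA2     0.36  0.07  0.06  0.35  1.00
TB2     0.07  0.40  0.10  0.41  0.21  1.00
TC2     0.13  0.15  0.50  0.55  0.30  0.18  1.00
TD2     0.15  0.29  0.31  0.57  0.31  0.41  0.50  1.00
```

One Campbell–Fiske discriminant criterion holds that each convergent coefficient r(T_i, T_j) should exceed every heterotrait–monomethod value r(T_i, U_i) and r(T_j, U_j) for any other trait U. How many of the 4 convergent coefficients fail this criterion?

Convergent coefficients and their comparison sets:
TA (methods 1·2): 0.36 vs {0.15, 0.21, 0.08, 0.30, 0.25, 0.31} → pass.
TB (methods 1·2): 0.40 vs {0.15, 0.21, 0.18, 0.18, 0.36, 0.41} → fail.
TC (methods 1·2): 0.50 vs {0.08, 0.30, 0.18, 0.18, 0.30, 0.50} → fail.
TD (methods 1·2): 0.57 vs {0.25, 0.31, 0.36, 0.41, 0.30, 0.50} → pass.
2 of 4 fail.

2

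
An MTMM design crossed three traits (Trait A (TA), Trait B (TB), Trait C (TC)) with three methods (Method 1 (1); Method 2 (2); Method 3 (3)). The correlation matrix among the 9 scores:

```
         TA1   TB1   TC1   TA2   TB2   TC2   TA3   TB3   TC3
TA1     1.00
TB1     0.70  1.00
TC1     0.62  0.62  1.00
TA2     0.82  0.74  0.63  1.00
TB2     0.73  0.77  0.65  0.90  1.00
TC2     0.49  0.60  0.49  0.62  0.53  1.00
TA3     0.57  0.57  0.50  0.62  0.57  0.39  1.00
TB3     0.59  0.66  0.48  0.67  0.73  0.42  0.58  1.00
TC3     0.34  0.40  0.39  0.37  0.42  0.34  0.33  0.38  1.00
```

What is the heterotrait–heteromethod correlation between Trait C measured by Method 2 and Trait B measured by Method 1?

0.60

Different traits and methods: r(TC2, TB1) = 0.60.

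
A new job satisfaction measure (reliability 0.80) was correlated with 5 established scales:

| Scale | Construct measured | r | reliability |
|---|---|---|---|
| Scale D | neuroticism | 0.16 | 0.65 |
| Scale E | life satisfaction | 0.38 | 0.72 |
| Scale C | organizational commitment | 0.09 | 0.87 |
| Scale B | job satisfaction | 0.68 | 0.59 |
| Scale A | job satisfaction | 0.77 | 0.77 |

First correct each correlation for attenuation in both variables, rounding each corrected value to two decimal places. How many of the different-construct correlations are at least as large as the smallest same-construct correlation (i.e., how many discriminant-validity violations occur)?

0

Disattenuated r (r / √(r_scale · r_new)):
  Scale D (disc): 0.16 / √(0.65·0.80) = 0.22
  Scale E (disc): 0.38 / √(0.72·0.80) = 0.50
  Scale C (disc): 0.09 / √(0.87·0.80) = 0.11
  Scale B (conv): 0.68 / √(0.59·0.80) = 0.99
  Scale A (conv): 0.77 / √(0.77·0.80) = 0.98
Smallest convergent = 0.98. Discriminant values: 0.22, 0.50, 0.11; count ≥ 0.98 → 0.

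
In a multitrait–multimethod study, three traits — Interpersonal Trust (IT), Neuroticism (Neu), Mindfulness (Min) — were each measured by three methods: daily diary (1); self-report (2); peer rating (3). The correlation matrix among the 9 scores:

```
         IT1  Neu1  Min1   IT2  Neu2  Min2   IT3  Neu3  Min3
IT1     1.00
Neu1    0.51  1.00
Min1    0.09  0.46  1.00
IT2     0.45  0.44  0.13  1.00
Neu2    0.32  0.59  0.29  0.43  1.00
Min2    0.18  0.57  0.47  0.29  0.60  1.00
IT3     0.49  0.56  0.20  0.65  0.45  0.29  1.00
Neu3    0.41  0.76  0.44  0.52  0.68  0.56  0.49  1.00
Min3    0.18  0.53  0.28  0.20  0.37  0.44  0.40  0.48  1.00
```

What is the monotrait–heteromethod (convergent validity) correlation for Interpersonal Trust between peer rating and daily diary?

0.49

Same trait (IT), different methods: r(IT3, IT1) = 0.49.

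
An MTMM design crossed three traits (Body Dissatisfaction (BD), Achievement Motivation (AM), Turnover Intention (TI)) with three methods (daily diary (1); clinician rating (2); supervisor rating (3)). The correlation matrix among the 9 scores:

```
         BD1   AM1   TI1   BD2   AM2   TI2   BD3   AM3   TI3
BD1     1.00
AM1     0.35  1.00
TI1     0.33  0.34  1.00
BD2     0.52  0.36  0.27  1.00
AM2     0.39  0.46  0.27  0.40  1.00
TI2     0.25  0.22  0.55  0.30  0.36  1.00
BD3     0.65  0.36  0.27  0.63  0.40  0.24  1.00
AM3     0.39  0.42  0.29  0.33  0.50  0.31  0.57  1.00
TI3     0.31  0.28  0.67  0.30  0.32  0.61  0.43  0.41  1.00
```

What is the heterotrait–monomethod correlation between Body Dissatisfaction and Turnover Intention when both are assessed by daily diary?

0.33

Different traits, same method: r(BD1, TI1) = 0.33.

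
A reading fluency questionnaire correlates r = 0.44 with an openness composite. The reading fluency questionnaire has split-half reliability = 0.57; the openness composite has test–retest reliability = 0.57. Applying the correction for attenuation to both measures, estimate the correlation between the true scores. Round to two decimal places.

r_true = r_obs / √(r_xx · r_yy) = 0.44 / √(0.57 × 0.57) = 0.44 / √0.3249 = 0.44 / 0.5700 ≈ 0.77.

0.77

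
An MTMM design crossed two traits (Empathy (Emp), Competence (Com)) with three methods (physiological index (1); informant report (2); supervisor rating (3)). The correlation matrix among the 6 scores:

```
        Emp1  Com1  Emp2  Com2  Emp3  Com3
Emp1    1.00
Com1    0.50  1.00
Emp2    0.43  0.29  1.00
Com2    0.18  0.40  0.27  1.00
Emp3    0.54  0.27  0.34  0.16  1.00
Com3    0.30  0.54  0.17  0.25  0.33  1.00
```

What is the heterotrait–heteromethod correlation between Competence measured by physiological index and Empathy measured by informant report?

0.29

Different traits and methods: r(Com1, Emp2) = 0.29.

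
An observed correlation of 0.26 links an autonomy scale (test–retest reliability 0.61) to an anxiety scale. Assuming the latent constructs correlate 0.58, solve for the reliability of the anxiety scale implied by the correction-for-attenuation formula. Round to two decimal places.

0.33

r_true = r_obs / √(r_xx · r_yy) ⇒ 0.58 = 0.26 / √(0.61 · r_yy).
√(0.61 · r_yy) = 0.26 / 0.58 = 0.4483; 0.61 · r_yy = 0.2010; r_yy = 0.2010 / 0.61 ≈ 0.33.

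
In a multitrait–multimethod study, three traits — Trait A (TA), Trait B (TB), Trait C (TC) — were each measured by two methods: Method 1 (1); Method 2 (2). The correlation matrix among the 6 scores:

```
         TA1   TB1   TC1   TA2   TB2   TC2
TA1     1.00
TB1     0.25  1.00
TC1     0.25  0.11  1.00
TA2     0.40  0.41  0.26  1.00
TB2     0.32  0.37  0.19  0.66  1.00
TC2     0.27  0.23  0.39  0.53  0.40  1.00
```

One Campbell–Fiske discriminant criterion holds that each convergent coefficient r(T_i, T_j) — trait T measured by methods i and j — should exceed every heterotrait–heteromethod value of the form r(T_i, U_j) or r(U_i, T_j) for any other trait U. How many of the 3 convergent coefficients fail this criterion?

Convergent coefficients and their comparison sets:
TA (methods 1·2): 0.40 vs {0.32, 0.41, 0.27, 0.26} → fail.
TB (methods 1·2): 0.37 vs {0.41, 0.32, 0.23, 0.19} → fail.
TC (methods 1·2): 0.39 vs {0.26, 0.27, 0.19, 0.23} → pass.
2 of 3 fail.

2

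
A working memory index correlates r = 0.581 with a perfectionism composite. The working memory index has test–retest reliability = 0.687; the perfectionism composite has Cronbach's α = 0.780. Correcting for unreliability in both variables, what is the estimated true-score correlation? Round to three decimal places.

0.794

r_true = r_obs / √(r_xx · r_yy) = 0.581 / √(0.687 × 0.780) = 0.581 / √0.535860 = 0.581 / 0.7320 ≈ 0.794.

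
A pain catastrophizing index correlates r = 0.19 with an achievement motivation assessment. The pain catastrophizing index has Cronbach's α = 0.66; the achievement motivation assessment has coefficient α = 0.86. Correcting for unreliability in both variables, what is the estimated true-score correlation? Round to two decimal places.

0.25

r_true = r_obs / √(r_xx · r_yy) = 0.19 / √(0.66 × 0.86) = 0.19 / √0.5676 = 0.19 / 0.7534 ≈ 0.25.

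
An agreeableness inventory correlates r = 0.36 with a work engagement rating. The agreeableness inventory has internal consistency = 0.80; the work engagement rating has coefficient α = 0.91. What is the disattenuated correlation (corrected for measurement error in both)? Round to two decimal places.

r_true = r_obs / √(r_xx · r_yy) = 0.36 / √(0.80 × 0.91) = 0.36 / √0.7280 = 0.36 / 0.8532 ≈ 0.42.

0.42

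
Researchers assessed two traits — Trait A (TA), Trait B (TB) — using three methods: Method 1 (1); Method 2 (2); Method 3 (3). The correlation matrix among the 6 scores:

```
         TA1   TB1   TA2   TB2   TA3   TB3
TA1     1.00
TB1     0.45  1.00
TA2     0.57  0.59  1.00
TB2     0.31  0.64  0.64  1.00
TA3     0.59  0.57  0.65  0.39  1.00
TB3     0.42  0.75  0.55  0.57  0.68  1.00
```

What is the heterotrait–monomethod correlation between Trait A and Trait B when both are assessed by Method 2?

0.64

Different traits, same method: r(TA2, TB2) = 0.64.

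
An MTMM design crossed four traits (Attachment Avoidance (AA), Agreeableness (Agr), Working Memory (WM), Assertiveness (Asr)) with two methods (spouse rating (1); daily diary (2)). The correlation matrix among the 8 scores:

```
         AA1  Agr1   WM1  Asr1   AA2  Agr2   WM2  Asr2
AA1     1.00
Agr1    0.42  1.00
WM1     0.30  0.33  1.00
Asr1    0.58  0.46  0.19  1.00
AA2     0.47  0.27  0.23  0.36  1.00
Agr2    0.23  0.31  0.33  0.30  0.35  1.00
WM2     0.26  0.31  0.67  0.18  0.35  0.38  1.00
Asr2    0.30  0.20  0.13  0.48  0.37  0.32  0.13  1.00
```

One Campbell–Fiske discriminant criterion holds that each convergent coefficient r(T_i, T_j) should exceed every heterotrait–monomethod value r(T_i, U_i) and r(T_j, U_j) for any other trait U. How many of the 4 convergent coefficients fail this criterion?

3

Convergent coefficients and their comparison sets:
AA (methods 1·2): 0.47 vs {0.42, 0.35, 0.30, 0.35, 0.58, 0.37} → fail.
Agr (methods 1·2): 0.31 vs {0.42, 0.35, 0.33, 0.38, 0.46, 0.32} → fail.
WM (methods 1·2): 0.67 vs {0.30, 0.35, 0.33, 0.38, 0.19, 0.13} → pass.
Asr (methods 1·2): 0.48 vs {0.58, 0.37, 0.46, 0.32, 0.19, 0.13} → fail.
3 of 4 fail.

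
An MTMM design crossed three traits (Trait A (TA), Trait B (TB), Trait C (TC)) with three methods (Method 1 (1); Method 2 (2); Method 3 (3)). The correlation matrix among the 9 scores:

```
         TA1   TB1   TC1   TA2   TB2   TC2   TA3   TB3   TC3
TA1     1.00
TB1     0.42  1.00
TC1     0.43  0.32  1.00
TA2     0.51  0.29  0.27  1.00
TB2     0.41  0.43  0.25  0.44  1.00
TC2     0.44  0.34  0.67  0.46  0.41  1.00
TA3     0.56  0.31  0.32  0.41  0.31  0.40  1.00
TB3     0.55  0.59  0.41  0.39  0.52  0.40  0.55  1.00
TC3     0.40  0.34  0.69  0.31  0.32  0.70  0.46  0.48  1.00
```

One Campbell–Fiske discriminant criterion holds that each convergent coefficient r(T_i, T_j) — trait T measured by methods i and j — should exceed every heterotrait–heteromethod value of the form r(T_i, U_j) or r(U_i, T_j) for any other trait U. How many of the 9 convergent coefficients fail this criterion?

Each convergent coefficient versus the relevant comparison correlations:
TA (methods 1·2): 0.51 vs {0.41, 0.29, 0.44, 0.27} → pass.
TA (methods 1·3): 0.56 vs {0.55, 0.31, 0.40, 0.32} → pass.
TA (methods 2·3): 0.41 vs {0.39, 0.31, 0.31, 0.40} → pass.
TB (methods 1·2): 0.43 vs {0.29, 0.41, 0.34, 0.25} → pass.
TB (methods 1·3): 0.59 vs {0.31, 0.55, 0.34, 0.41} → pass.
TB (methods 2·3): 0.52 vs {0.31, 0.39, 0.32, 0.40} → pass.
TC (methods 1·2): 0.67 vs {0.27, 0.44, 0.25, 0.34} → pass.
TC (methods 1·3): 0.69 vs {0.32, 0.40, 0.41, 0.34} → pass.
TC (methods 2·3): 0.70 vs {0.40, 0.31, 0.40, 0.32} → pass.
0 of 9 fail.

0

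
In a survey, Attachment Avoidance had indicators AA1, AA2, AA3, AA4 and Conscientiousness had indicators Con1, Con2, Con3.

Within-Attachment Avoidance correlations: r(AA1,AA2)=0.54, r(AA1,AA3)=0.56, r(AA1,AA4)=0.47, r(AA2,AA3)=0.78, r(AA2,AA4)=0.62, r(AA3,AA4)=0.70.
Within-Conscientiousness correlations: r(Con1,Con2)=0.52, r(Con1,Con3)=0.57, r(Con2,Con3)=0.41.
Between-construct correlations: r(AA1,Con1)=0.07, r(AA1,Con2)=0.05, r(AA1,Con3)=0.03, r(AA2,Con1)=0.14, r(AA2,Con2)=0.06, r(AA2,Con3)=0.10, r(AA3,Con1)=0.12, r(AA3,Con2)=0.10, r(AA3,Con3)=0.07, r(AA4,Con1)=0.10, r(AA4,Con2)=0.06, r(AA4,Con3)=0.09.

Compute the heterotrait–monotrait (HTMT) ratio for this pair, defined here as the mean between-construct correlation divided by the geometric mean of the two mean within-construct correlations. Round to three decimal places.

Mean heterotrait r = 0.99/12 = 0.0825.
Mean within-AA = 3.67/6 = 0.6117; mean within-Con = 1.50/3 = 0.5000.
Geometric mean = √(0.6117 × 0.5000) = 0.5530.
HTMT = 0.0825 / 0.5530 = 0.149.

0.149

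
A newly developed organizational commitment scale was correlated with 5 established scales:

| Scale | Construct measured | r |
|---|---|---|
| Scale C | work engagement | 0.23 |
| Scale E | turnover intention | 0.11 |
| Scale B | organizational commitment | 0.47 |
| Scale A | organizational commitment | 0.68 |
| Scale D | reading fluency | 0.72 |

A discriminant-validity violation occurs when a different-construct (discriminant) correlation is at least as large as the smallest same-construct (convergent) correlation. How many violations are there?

Convergent (same construct = organizational commitment): Scale B, Scale A.
Smallest convergent = 0.47. Discriminant values: 0.23, 0.11, 0.72; count ≥ 0.47 → 1.

1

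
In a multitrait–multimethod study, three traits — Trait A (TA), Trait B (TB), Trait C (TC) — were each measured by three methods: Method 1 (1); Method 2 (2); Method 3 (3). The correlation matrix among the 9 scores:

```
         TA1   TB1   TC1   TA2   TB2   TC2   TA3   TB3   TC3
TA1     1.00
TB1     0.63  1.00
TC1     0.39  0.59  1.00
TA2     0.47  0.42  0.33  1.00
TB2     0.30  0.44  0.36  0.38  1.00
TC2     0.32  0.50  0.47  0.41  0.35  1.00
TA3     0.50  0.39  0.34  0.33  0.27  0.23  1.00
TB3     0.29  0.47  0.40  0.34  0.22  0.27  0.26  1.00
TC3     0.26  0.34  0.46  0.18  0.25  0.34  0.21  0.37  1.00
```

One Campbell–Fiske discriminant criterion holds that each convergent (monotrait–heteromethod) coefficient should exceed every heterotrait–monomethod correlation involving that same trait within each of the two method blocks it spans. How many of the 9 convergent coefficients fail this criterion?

Convergent coefficients and their comparison sets:
TA (methods 1·2): 0.47 vs {0.63, 0.38, 0.39, 0.41} → fail.
TA (methods 1·3): 0.50 vs {0.63, 0.26, 0.39, 0.21} → fail.
TA (methods 2·3): 0.33 vs {0.38, 0.26, 0.41, 0.21} → fail.
TB (methods 1·2): 0.44 vs {0.63, 0.38, 0.59, 0.35} → fail.
TB (methods 1·3): 0.47 vs {0.63, 0.26, 0.59, 0.37} → fail.
TB (methods 2·3): 0.22 vs {0.38, 0.26, 0.35, 0.37} → fail.
TC (methods 1·2): 0.47 vs {0.39, 0.41, 0.59, 0.35} → fail.
TC (methods 1·3): 0.46 vs {0.39, 0.21, 0.59, 0.37} → fail.
TC (methods 2·3): 0.34 vs {0.41, 0.21, 0.35, 0.37} → fail.
9 of 9 fail.

9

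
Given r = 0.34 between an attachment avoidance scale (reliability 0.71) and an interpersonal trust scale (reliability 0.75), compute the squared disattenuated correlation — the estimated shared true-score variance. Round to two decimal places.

Disattenuated r = 0.34 / √(0.71 × 0.75) = 0.34 / 0.7297 = 0.4659.
Shared true-score variance = 0.4659² = 0.2171 ≈ 0.22.

0.22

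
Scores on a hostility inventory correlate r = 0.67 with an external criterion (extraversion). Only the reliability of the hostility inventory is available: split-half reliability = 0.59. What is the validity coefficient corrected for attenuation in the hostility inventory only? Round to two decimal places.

Single correction: r_c = r_obs / √r_xx = 0.67 / √0.59 = 0.67 / 0.7681 ≈ 0.87.

0.87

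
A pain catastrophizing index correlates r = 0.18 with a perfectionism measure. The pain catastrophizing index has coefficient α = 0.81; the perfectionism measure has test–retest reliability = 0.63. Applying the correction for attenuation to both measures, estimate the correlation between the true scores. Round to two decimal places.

0.25

r_true = r_obs / √(r_xx · r_yy) = 0.18 / √(0.81 × 0.63) = 0.18 / √0.5103 = 0.18 / 0.7144 ≈ 0.25.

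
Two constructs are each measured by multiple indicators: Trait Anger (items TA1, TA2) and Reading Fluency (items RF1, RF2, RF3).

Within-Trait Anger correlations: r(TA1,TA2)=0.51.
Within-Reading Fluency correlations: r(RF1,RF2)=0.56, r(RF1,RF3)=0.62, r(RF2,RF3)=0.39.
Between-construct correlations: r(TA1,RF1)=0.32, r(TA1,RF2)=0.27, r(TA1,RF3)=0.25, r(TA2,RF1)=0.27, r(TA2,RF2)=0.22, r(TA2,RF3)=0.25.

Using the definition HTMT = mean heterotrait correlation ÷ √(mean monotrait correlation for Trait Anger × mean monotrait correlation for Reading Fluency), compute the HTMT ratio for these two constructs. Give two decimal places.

0.51

Between-construct mean = 1.58/6 = 0.2633.
Mean within-TA = 0.51/1 = 0.5100; mean within-RF = 1.57/3 = 0.5233.
Geometric mean = √(0.5100 × 0.5233) = 0.5166.
HTMT = 0.2633 / 0.5166 = 0.51.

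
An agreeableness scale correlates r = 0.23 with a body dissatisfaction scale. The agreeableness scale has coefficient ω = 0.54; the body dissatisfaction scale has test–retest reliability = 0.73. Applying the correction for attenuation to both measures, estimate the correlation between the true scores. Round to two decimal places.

r_true = r_obs / √(r_xx · r_yy) = 0.23 / √(0.54 × 0.73) = 0.23 / √0.3942 = 0.23 / 0.6279 ≈ 0.37.

0.37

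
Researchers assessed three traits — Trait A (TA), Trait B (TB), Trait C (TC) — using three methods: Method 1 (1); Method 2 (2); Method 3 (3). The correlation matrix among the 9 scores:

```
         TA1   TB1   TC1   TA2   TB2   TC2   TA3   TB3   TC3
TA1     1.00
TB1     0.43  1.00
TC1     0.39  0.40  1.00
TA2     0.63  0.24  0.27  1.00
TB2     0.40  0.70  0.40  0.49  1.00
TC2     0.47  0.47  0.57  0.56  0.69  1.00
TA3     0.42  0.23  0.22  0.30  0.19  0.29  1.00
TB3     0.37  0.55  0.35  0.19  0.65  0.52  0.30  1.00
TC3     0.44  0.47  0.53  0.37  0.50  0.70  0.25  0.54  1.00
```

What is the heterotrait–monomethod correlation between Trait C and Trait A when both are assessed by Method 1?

0.39

Different traits, same method: r(TC1, TA1) = 0.39.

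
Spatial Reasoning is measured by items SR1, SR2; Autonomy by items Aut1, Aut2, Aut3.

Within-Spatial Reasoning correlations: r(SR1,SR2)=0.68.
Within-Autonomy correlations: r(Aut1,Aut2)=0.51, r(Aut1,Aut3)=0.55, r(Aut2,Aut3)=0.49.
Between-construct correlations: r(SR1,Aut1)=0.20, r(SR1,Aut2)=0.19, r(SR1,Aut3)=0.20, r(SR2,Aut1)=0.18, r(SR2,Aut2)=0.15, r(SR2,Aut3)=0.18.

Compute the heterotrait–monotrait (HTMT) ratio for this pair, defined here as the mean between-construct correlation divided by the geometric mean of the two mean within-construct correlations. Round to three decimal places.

Mean heterotrait r = 1.10/6 = 0.1833.
Mean within-SR = 0.68/1 = 0.6800; mean within-Aut = 1.55/3 = 0.5167.
Geometric mean = √(0.6800 × 0.5167) = 0.5928.
HTMT = 0.1833 / 0.5928 = 0.309.

0.309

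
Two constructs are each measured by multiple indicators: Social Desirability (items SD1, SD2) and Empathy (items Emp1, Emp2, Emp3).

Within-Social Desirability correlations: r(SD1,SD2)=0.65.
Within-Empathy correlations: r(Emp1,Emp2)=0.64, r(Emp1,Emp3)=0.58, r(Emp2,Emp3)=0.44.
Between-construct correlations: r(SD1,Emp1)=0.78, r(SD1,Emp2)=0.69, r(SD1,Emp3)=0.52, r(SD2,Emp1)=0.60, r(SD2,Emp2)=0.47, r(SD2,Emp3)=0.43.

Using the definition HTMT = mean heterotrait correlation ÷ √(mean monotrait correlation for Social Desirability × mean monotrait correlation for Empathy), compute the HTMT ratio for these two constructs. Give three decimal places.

0.970

Mean heterotrait r = 3.49/6 = 0.5817.
Mean within-SD = 0.65/1 = 0.6500; mean within-Emp = 1.66/3 = 0.5533.
Geometric mean = √(0.6500 × 0.5533) = 0.5997.
HTMT = 0.5817 / 0.5997 = 0.970.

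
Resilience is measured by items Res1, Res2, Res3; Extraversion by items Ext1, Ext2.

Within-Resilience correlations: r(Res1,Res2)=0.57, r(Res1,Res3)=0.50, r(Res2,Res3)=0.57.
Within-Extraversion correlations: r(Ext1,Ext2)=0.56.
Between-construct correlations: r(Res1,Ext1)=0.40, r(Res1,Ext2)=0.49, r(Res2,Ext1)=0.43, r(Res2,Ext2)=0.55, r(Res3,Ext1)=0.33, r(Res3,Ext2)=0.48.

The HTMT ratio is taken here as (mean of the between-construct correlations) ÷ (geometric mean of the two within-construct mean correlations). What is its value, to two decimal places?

Mean between = 2.68/6 = 0.4467.
Mean within-Res = 1.64/3 = 0.5467; mean within-Ext = 0.56/1 = 0.5600.
Geometric mean = √(0.5467 × 0.5600) = 0.5533.
HTMT = 0.4467 / 0.5533 = 0.81.

0.81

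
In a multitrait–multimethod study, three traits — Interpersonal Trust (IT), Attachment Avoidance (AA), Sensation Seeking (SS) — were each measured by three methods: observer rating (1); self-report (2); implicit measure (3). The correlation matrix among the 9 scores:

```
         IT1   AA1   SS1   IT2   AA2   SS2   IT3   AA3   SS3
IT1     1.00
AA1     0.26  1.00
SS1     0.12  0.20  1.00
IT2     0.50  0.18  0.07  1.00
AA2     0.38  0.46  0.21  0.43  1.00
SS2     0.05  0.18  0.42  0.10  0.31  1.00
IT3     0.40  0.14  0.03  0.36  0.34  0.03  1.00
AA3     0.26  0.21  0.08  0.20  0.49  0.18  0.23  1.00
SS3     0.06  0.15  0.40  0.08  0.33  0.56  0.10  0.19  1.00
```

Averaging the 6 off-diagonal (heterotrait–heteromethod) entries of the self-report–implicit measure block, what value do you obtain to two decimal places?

0.19

HTHM values (method 2 × method 3): 0.20, 0.08, 0.34, 0.33, 0.03, 0.18; mean = 1.16/6 = 0.19.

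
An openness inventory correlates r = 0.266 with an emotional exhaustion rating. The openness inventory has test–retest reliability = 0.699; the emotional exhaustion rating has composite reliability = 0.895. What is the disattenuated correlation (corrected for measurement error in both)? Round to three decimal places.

r_true = r_obs / √(r_xx · r_yy) = 0.266 / √(0.699 × 0.895) = 0.266 / √0.625605 = 0.266 / 0.7910 ≈ 0.336.

0.336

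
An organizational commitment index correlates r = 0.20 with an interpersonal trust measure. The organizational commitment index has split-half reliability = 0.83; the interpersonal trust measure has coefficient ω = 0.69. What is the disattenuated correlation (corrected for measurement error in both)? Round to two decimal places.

r_true = r_obs / √(r_xx · r_yy) = 0.20 / √(0.83 × 0.69) = 0.20 / √0.5727 = 0.20 / 0.7568 ≈ 0.26.

0.26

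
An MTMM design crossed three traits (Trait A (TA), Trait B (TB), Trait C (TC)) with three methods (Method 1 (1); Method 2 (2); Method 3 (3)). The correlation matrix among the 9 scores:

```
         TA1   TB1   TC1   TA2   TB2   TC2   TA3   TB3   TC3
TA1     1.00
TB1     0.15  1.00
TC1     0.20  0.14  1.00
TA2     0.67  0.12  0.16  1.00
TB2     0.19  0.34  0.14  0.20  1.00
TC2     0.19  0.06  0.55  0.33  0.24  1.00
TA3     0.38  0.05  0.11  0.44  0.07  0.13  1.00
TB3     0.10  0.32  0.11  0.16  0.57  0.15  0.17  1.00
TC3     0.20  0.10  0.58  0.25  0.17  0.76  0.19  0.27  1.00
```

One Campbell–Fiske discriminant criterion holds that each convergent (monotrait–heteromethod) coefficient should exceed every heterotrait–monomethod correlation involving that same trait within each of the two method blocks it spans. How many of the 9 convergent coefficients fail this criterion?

Convergent coefficients and their comparison sets:
TA (methods 1·2): 0.67 vs {0.15, 0.20, 0.20, 0.33} → pass.
TA (methods 1·3): 0.38 vs {0.15, 0.17, 0.20, 0.19} → pass.
TA (methods 2·3): 0.44 vs {0.20, 0.17, 0.33, 0.19} → pass.
TB (methods 1·2): 0.34 vs {0.15, 0.20, 0.14, 0.24} → pass.
TB (methods 1·3): 0.32 vs {0.15, 0.17, 0.14, 0.27} → pass.
TB (methods 2·3): 0.57 vs {0.20, 0.17, 0.24, 0.27} → pass.
TC (methods 1·2): 0.55 vs {0.20, 0.33, 0.14, 0.24} → pass.
TC (methods 1·3): 0.58 vs {0.20, 0.19, 0.14, 0.27} → pass.
TC (methods 2·3): 0.76 vs {0.33, 0.19, 0.24, 0.27} → pass.
0 of 9 fail.

0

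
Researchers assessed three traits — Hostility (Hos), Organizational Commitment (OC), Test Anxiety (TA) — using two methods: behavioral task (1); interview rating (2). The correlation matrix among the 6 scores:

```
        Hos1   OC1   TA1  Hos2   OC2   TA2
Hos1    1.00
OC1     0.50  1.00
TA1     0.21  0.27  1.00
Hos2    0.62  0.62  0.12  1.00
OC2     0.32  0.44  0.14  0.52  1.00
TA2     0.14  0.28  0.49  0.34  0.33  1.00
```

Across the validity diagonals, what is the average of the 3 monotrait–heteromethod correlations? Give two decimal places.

0.52

Convergent values: 0.62, 0.44, 0.49; mean = 1.55/3 = 0.52.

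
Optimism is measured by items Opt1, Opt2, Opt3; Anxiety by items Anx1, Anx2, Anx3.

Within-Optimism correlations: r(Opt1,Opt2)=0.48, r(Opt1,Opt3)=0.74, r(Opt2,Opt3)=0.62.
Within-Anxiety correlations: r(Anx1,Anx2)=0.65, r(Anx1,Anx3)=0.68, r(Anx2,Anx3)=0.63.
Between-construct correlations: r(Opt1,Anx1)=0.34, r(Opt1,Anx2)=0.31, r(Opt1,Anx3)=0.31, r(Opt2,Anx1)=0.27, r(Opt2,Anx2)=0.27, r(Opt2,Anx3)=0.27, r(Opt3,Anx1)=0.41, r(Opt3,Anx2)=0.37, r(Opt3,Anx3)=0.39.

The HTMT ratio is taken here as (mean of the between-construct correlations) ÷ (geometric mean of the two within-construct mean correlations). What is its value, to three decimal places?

0.516

Mean between = 2.94/9 = 0.3267.
Mean within-Opt = 1.84/3 = 0.6133; mean within-Anx = 1.96/3 = 0.6533.
Geometric mean = √(0.6133 × 0.6533) = 0.6330.
HTMT = 0.3267 / 0.6330 = 0.516.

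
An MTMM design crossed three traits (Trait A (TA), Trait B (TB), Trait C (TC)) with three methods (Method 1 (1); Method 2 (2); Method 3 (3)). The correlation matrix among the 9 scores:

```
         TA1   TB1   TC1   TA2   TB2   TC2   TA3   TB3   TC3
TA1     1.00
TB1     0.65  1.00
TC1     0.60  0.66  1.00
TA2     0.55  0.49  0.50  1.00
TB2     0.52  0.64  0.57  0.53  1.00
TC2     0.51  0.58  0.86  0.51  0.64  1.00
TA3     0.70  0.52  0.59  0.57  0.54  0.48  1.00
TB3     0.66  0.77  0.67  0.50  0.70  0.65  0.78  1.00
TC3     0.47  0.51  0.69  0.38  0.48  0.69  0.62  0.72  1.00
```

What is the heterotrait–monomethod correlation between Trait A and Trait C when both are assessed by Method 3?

0.62

Different traits, same method: r(TA3, TC3) = 0.62.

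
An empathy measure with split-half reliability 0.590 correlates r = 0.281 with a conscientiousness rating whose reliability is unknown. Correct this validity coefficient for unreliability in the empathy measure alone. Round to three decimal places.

Single correction: r_c = r_obs / √r_xx = 0.281 / √0.590 = 0.281 / 0.7681 ≈ 0.366.

0.366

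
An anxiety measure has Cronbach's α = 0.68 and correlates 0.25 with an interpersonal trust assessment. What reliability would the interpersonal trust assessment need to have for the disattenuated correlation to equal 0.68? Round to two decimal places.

r_true = r_obs / √(r_xx · r_yy) ⇒ 0.68 = 0.25 / √(0.68 · r_yy).
√(0.68 · r_yy) = 0.25 / 0.68 = 0.3676; 0.68 · r_yy = 0.1351; r_yy = 0.1351 / 0.68 ≈ 0.20.

0.20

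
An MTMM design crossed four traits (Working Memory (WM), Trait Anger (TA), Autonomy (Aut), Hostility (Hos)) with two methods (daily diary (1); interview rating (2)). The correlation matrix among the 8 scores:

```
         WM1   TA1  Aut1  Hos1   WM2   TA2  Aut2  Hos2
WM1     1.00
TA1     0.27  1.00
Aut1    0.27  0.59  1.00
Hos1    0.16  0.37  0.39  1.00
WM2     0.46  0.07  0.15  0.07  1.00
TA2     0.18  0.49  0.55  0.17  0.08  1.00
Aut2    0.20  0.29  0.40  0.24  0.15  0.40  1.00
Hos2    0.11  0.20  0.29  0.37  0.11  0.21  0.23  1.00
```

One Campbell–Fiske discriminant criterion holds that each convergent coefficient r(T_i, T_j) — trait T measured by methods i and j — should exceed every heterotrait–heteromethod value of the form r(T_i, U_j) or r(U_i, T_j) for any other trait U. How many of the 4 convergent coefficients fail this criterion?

Each convergent coefficient versus the relevant comparison correlations:
WM (methods 1·2): 0.46 vs {0.18, 0.07, 0.20, 0.15, 0.11, 0.07} → pass.
TA (methods 1·2): 0.49 vs {0.07, 0.18, 0.29, 0.55, 0.20, 0.17} → fail.
Aut (methods 1·2): 0.40 vs {0.15, 0.20, 0.55, 0.29, 0.29, 0.24} → fail.
Hos (methods 1·2): 0.37 vs {0.07, 0.11, 0.17, 0.20, 0.24, 0.29} → pass.
2 of 4 fail.

2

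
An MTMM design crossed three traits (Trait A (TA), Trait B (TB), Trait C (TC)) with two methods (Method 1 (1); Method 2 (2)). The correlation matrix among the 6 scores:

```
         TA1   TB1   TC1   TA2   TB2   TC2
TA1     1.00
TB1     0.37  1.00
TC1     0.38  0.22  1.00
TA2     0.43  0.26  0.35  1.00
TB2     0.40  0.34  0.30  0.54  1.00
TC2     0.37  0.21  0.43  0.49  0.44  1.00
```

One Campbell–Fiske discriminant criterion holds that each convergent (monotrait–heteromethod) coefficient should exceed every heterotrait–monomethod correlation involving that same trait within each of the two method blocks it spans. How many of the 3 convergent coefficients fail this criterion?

Convergent coefficients and their comparison sets:
TA (methods 1·2): 0.43 vs {0.37, 0.54, 0.38, 0.49} → fail.
TB (methods 1·2): 0.34 vs {0.37, 0.54, 0.22, 0.44} → fail.
TC (methods 1·2): 0.43 vs {0.38, 0.49, 0.22, 0.44} → fail.
3 of 3 fail.

3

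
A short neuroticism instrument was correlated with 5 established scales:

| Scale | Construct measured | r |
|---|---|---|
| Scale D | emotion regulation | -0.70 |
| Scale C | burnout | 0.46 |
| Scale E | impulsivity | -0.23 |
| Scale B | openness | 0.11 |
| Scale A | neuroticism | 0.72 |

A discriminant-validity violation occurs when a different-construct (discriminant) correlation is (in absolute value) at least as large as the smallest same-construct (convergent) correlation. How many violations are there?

0

Convergent (same construct = neuroticism): Scale A.
Smallest convergent = 0.72. Discriminant |r|: 0.70, 0.46, 0.23, 0.11; count ≥ 0.72 → 0.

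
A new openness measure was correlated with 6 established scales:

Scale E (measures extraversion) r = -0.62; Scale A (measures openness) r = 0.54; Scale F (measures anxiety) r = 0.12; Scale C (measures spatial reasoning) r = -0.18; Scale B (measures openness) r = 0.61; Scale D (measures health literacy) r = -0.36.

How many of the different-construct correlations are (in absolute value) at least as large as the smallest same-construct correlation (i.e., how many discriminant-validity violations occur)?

1

Convergent (same construct = openness): Scale A, Scale B.
Smallest convergent = 0.54. Discriminant |r|: 0.62, 0.12, 0.18, 0.36; count ≥ 0.54 → 1.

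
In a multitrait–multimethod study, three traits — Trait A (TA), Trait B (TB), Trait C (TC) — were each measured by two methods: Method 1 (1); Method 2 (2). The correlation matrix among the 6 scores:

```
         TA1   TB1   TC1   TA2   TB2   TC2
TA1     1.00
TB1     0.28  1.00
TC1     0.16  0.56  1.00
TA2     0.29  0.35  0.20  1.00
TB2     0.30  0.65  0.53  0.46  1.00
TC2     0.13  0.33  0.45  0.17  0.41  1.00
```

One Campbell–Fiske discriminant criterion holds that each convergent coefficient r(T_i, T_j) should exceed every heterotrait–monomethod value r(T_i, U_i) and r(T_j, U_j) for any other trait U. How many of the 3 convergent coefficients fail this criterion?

2

Checking each validity diagonal entry against its comparison values:
TA (methods 1·2): 0.29 vs {0.28, 0.46, 0.16, 0.17} → fail.
TB (methods 1·2): 0.65 vs {0.28, 0.46, 0.56, 0.41} → pass.
TC (methods 1·2): 0.45 vs {0.16, 0.17, 0.56, 0.41} → fail.
2 of 3 fail.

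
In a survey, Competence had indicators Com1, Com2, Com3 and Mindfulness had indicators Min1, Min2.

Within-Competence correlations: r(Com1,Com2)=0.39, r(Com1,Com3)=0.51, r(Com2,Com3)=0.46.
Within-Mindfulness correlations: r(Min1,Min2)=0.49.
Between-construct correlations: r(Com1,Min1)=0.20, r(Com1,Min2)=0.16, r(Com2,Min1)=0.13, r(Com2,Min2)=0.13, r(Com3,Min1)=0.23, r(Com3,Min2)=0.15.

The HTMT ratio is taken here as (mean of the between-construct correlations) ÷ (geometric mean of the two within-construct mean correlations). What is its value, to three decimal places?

Mean heterotrait r = 1.00/6 = 0.1667.
Mean within-Com = 1.36/3 = 0.4533; mean within-Min = 0.49/1 = 0.4900.
Geometric mean = √(0.4533 × 0.4900) = 0.4713.
HTMT = 0.1667 / 0.4713 = 0.354.

0.354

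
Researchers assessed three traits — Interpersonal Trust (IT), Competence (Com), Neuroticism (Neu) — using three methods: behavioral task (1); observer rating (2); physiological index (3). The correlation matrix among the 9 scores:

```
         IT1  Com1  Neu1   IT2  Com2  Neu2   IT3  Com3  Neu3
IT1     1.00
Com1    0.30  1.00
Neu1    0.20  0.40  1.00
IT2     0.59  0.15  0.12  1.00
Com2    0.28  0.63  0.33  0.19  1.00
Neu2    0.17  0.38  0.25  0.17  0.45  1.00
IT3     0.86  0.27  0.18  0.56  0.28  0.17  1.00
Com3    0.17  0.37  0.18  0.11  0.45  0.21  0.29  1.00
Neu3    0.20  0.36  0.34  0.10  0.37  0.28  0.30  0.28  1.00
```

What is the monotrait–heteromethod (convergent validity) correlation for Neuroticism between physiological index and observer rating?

Same trait (Neu), different methods: r(Neu3, Neu2) = 0.28.

0.28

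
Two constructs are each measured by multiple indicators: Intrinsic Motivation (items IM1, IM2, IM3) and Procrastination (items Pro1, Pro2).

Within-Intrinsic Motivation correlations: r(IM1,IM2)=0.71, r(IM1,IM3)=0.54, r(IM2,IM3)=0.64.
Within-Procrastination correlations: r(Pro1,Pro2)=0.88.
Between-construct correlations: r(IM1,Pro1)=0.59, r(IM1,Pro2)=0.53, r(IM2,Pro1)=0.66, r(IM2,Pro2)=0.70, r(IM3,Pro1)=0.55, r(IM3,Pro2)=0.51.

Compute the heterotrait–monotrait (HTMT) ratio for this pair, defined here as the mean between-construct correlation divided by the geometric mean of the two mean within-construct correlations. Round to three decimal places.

Between-construct mean = 3.54/6 = 0.5900.
Mean within-IM = 1.89/3 = 0.6300; mean within-Pro = 0.88/1 = 0.8800.
Geometric mean = √(0.6300 × 0.8800) = 0.7446.
HTMT = 0.5900 / 0.7446 = 0.792.

0.792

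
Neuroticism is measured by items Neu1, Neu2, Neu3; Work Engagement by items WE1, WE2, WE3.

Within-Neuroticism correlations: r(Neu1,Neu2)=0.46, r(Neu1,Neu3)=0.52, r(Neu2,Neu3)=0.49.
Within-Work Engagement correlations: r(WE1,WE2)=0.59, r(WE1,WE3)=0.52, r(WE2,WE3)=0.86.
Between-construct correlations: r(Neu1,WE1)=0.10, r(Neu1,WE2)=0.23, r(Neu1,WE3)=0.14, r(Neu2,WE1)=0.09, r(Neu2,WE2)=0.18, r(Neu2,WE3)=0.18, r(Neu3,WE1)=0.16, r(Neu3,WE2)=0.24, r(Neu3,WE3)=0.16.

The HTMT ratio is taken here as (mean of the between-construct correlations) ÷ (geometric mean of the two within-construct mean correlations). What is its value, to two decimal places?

0.29

Between-construct mean = 1.48/9 = 0.1644.
Mean within-Neu = 1.47/3 = 0.4900; mean within-WE = 1.97/3 = 0.6567.
Geometric mean = √(0.4900 × 0.6567) = 0.5673.
HTMT = 0.1644 / 0.5673 = 0.29.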